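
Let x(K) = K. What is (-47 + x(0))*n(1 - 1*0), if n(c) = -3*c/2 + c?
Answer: 47/2 ≈ 23.500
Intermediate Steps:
n(c) = -c/2 (n(c) = -3*c/2 + c = -c/2)
(-47 + x(0))*n(1 - 1*0) = (-47 + 0)*(-(1 - 1*0)/2) = -(-47)*(1 + 0)/2 = -(-47)/2 = -47*(-1/2) = 47/2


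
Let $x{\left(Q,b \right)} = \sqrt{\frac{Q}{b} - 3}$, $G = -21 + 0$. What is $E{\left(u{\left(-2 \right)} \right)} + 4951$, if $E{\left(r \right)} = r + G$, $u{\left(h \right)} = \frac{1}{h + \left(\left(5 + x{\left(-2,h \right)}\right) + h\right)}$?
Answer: $\frac{- 4931 i + 4930 \sqrt{2}}{\sqrt{2} - i} \approx 4930.3 - 0.4714 i$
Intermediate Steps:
$G = -21$
$x{\left(Q,b \right)} = \sqrt{-3 + \frac{Q}{b}}$
$u{\left(h \right)} = \frac{1}{5 + \sqrt{-3 - \frac{2}{h}} + 2 h}$ ($u{\left(h \right)} = \frac{1}{h + \left(\left(5 + \sqrt{-3 - \frac{2}{h}}\right) + h\right)} = \frac{1}{h + \left(5 + h + \sqrt{-3 - \frac{2}{h}}\right)} = \frac{1}{5 + \sqrt{-3 - \frac{2}{h}} + 2 h}$)
$E{\left(r \right)} = -21 + r$ ($E{\left(r \right)} = r - 21 = -21 + r$)
$E{\left(u{\left(-2 \right)} \right)} + 4951 = \left(-21 + \frac{1}{5 + \sqrt{-3 - \frac{2}{-2}} + 2 \left(-2\right)}\right) + 4951 = \left(-21 + \frac{1}{5 + \sqrt{-3 - -1} - 4}\right) + 4951 = \left(-21 + \frac{1}{5 + \sqrt{-3 + 1} - 4}\right) + 4951 = \left(-21 + \frac{1}{5 + \sqrt{-2} - 4}\right) + 4951 = \left(-21 + \frac{1}{5 + i \sqrt{2} - 4}\right) + 4951 = \left(-21 + \frac{1}{1 + i \sqrt{2}}\right) + 4951 = 4930 + \frac{1}{1 + i \sqrt{2}}$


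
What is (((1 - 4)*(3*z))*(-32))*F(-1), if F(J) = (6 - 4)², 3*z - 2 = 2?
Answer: 1536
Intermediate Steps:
z = 4/3 (z = ⅔ + (⅓)*2 = ⅔ + ⅔ = 4/3 ≈ 1.3333)
F(J) = 4 (F(J) = 2² = 4)
(((1 - 4)*(3*z))*(-32))*F(-1) = (((1 - 4)*(3*(4/3)))*(-32))*4 = (-3*4*(-32))*4 = -12*(-32)*4 = 384*4 = 1536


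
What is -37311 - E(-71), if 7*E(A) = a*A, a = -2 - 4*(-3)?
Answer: -260467/7 ≈ -37210.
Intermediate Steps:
a = 10 (a = -2 + 12 = 10)
E(A) = 10*A/7 (E(A) = (10*A)/7 = 10*A/7)
-37311 - E(-71) = -37311 - 10*(-71)/7 = -37311 - 1*(-710/7) = -37311 + 710/7 = -260467/7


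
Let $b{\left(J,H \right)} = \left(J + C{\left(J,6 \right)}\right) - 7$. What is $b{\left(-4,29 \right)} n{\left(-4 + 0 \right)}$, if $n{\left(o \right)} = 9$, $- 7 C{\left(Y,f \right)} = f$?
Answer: $- \frac{747}{7} \approx -106.71$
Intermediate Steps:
$C{\left(Y,f \right)} = - \frac{f}{7}$
$b{\left(J,H \right)} = - \frac{55}{7} + J$ ($b{\left(J,H \right)} = \left(J - \frac{6}{7}\right) - 7 = \left(- \frac{6}{7} + J\right) - 7 = - \frac{55}{7} + J$)
$b{\left(-4,29 \right)} n{\left(-4 + 0 \right)} = \left(- \frac{55}{7} - 4\right) 9 = \left(- \frac{83}{7}\right) 9 = - \frac{747}{7}$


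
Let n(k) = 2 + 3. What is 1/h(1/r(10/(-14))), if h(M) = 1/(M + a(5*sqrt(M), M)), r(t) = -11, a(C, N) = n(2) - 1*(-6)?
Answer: 120/11 ≈ 10.909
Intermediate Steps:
n(k) = 5
a(C, N) = 11 (a(C, N) = 5 - 1*(-6) = 5 + 6 = 11)
h(M) = 1/(11 + M) (h(M) = 1/(M + 11) = 1/(11 + M))
1/h(1/r(10/(-14))) = 1/(1/(11 + 1/(-11))) = 1/(1/(11 - 1/11)) = 1/(1/(120/11)) = 1/(11/120) = 120/11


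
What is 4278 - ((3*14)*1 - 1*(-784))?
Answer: 3452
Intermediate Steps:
4278 - ((3*14)*1 - 1*(-784)) = 4278 - (42*1 + 784) = 4278 - (42 + 784) = 4278 - 1*826 = 4278 - 826 = 3452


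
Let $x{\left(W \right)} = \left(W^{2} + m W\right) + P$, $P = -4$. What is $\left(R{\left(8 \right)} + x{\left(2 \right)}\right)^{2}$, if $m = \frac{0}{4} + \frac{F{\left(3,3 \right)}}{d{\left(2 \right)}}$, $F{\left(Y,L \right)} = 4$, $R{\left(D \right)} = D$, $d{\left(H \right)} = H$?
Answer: $144$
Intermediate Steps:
$m = 2$ ($m = \frac{0}{4} + \frac{4}{2} = 0 \cdot \frac{1}{4} + 4 \cdot \frac{1}{2} = 0 + 2 = 2$)
$x{\left(W \right)} = -4 + W^{2} + 2 W$ ($x{\left(W \right)} = \left(W^{2} + 2 W\right) - 4 = -4 + W^{2} + 2 W$)
$\left(R{\left(8 \right)} + x{\left(2 \right)}\right)^{2} = \left(8 + \left(-4 + 2^{2} + 2 \cdot 2\right)\right)^{2} = \left(8 + \left(-4 + 4 + 4\right)\right)^{2} = \left(8 + 4\right)^{2} = 12^{2} = 144$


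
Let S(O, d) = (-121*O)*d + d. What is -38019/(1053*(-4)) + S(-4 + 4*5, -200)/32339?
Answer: 953180147/45403956 ≈ 20.993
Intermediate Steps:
S(O, d) = d - 121*O*d (S(O, d) = -121*O*d + d = d - 121*O*d)
-38019/(1053*(-4)) + S(-4 + 4*5, -200)/32339 = -38019/(1053*(-4)) - 200*(1 - 121*(-4 + 4*5))/32339 = -38019/(-4212) - 200*(1 - 121*(-4 + 20))*(1/32339) = -38019*(-1/4212) - 200*(1 - 121*16)*(1/32339) = 12673/1404 - 200*(1 - 1936)*(1/32339) = 12673/1404 - 200*(-1935)*(1/32339) = 12673/1404 + 387000*(1/32339) = 12673/1404 + 387000/32339 = 953180147/45403956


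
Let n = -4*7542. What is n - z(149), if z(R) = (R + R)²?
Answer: -118972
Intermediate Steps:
z(R) = 4*R² (z(R) = (2*R)² = 4*R²)
n = -30168
n - z(149) = -30168 - 4*149² = -30168 - 4*22201 = -30168 - 1*88804 = -30168 - 88804 = -118972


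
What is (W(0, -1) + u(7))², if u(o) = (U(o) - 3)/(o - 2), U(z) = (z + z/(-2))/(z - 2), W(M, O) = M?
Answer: 529/2500 ≈ 0.21160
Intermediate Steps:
U(z) = z/(2*(-2 + z)) (U(z) = (z + z*(-½))/(-2 + z) = (z - z/2)/(-2 + z) = (z/2)/(-2 + z) = z/(2*(-2 + z)))
u(o) = (-3 + o/(2*(-2 + o)))/(-2 + o) (u(o) = (o/(2*(-2 + o)) - 3)/(o - 2) = (-3 + o/(2*(-2 + o)))/(-2 + o))
(W(0, -1) + u(7))² = (0 + (12 - 5*7)/(2*(-2 + 7)²))² = (0 + (½)*(12 - 35)/5²)² = (0 + (½)*(1/25)*(-23))² = (0 - 23/50)² = (-23/50)² = 529/2500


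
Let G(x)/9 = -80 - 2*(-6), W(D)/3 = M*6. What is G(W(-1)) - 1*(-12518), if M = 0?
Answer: 11906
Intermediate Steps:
W(D) = 0 (W(D) = 3*(0*6) = 3*0 = 0)
G(x) = -612 (G(x) = 9*(-80 - 2*(-6)) = 9*(-80 - 1*(-12)) = 9*(-80 + 12) = 9*(-68) = -612)
G(W(-1)) - 1*(-12518) = -612 - 1*(-12518) = -612 + 12518 = 11906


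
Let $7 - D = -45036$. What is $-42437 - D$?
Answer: $-87480$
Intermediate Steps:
$D = 45043$ ($D = 7 - -45036 = 7 + 45036 = 45043$)
$-42437 - D = -42437 - 45043 = -87480$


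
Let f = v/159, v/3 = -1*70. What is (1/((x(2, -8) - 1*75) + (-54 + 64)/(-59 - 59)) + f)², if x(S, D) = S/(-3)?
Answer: 898592139481/504986469376 ≈ 1.7794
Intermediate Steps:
x(S, D) = -S/3 (x(S, D) = S*(-⅓) = -S/3)
v = -210 (v = 3*(-1*70) = 3*(-70) = -210)
f = -70/53 (f = -210/159 = -210*1/159 = -70/53 ≈ -1.3208)
(1/((x(2, -8) - 1*75) + (-54 + 64)/(-59 - 59)) + f)² = (1/((-⅓*2 - 1*75) + (-54 + 64)/(-59 - 59)) - 70/53)² = (1/((-⅔ - 75) + 10/(-118)) - 70/53)² = (1/(-227/3 + 10*(-1/118)) - 70/53)² = (1/(-227/3 - 5/59) - 70/53)² = (1/(-13408/177) - 70/53)² = (-177/13408 - 70/53)² = (-947941/710624)² = 898592139481/504986469376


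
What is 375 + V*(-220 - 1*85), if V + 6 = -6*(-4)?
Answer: -5115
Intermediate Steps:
V = 18 (V = -6 - 6*(-4) = -6 + 24 = 18)
375 + V*(-220 - 1*85) = 375 + 18*(-220 - 1*85) = 375 + 18*(-220 - 85) = 375 + 18*(-305) = 375 - 5490 = -5115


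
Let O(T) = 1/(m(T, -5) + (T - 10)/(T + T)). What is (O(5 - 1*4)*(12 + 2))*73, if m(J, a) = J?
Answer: -292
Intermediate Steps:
O(T) = 1/(T + (-10 + T)/(2*T)) (O(T) = 1/(T + (T - 10)/(T + T)) = 1/(T + (-10 + T)/((2*T))) = 1/(T + (-10 + T)*(1/(2*T))) = 1/(T + (-10 + T)/(2*T)))
(O(5 - 1*4)*(12 + 2))*73 = ((2*(5 - 1*4)/(-10 + (5 - 1*4) + 2*(5 - 1*4)²))*(12 + 2))*73 = ((2*(5 - 4)/(-10 + (5 - 4) + 2*(5 - 4)²))*14)*73 = ((2*1/(-10 + 1 + 2*1²))*14)*73 = ((2*1/(-10 + 1 + 2*1))*14)*73 = ((2*1/(-10 + 1 + 2))*14)*73 = ((2*1/(-7))*14)*73 = ((2*1*(-⅐))*14)*73 = -2/7*14*73 = -4*73 = -292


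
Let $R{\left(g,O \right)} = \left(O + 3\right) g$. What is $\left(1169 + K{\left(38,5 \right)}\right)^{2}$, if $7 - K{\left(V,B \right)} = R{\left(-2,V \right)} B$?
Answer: $2515396$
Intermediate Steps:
$R{\left(g,O \right)} = g \left(3 + O\right)$ ($R{\left(g,O \right)} = \left(3 + O\right) g = g \left(3 + O\right)$)
$K{\left(V,B \right)} = 7 - B \left(-6 - 2 V\right)$ ($K{\left(V,B \right)} = 7 - - 2 \left(3 + V\right) B = 7 - \left(-6 - 2 V\right) B = 7 - B \left(-6 - 2 V\right)$)
$\left(1169 + K{\left(38,5 \right)}\right)^{2} = \left(1169 + \left(7 + 2 \cdot 5 \left(3 + 38\right)\right)\right)^{2} = \left(1169 + \left(7 + 2 \cdot 5 \cdot 41\right)\right)^{2} = \left(1169 + \left(7 + 410\right)\right)^{2} = \left(1169 + 417\right)^{2} = 1586^{2} = 2515396$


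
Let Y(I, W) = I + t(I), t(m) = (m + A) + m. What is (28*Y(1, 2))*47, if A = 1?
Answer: 5264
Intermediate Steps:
t(m) = 1 + 2*m (t(m) = (m + 1) + m = (1 + m) + m = 1 + 2*m)
Y(I, W) = 1 + 3*I (Y(I, W) = I + (1 + 2*I) = 1 + 3*I)
(28*Y(1, 2))*47 = (28*(1 + 3*1))*47 = (28*(1 + 3))*47 = (28*4)*47 = 112*47 = 5264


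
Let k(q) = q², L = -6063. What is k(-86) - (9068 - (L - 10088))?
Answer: -17823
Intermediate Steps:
k(-86) - (9068 - (L - 10088)) = (-86)² - (9068 - (-6063 - 10088)) = 7396 - (9068 - 1*(-16151)) = 7396 - (9068 + 16151) = 7396 - 1*25219 = 7396 - 25219 = -17823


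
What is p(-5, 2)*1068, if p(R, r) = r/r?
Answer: 1068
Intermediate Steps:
p(R, r) = 1
p(-5, 2)*1068 = 1*1068 = 1068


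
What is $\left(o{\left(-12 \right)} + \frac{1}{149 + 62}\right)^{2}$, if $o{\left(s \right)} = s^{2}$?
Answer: $\frac{923248225}{44521} \approx 20737.0$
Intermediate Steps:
$\left(o{\left(-12 \right)} + \frac{1}{149 + 62}\right)^{2} = \left(\left(-12\right)^{2} + \frac{1}{149 + 62}\right)^{2} = \left(144 + \frac{1}{211}\right)^{2} = \left(\frac{30385}{211}\right)^{2} = \frac{923248225}{44521}$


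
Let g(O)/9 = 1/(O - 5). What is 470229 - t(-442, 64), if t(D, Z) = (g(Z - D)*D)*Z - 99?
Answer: 78629640/167 ≈ 4.7084e+5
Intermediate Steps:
g(O) = 9/(-5 + O) (g(O) = 9/(O - 5) = 9/(-5 + O))
t(D, Z) = -99 + 9*D*Z/(-5 + Z - D) (t(D, Z) = ((9/(-5 + (Z - D)))*D)*Z - 99 = ((9/(-5 + Z - D))*D)*Z - 99 = (9*D/(-5 + Z - D))*Z - 99 = 9*D*Z/(-5 + Z - D) - 99 = -99 + 9*D*Z/(-5 + Z - D))
470229 - t(-442, 64) = 470229 - 9*(-55 - 11*(-442) + 11*64 - 1*(-442)*64)/(5 - 442 - 1*64) = 470229 - 9*(-55 + 4862 + 704 + 28288)/(5 - 442 - 64) = 470229 - 9*33799/(-501) = 470229 - 9*(-1)*33799/501 = 470229 - 1*(-101397/167) = 470229 + 101397/167 = 78629640/167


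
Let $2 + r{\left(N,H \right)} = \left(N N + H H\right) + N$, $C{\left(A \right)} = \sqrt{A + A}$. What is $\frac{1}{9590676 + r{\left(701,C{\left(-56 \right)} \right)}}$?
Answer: $\frac{1}{10082664} \approx 9.918 \cdot 10^{-8}$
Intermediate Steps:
$C{\left(A \right)} = \sqrt{2} \sqrt{A}$ ($C{\left(A \right)} = \sqrt{2 A} = \sqrt{2} \sqrt{A}$)
$r{\left(N,H \right)} = -2 + N + H^{2} + N^{2}$ ($r{\left(N,H \right)} = -2 + \left(\left(N N + H H\right) + N\right) = -2 + \left(\left(N^{2} + H^{2}\right) + N\right) = -2 + \left(\left(H^{2} + N^{2}\right) + N\right) = -2 + \left(N + H^{2} + N^{2}\right) = -2 + N + H^{2} + N^{2}$)
$\frac{1}{9590676 + r{\left(701,C{\left(-56 \right)} \right)}} = \frac{1}{9590676 + \left(-2 + 701 + \left(\sqrt{2} \sqrt{-56}\right)^{2} + 701^{2}\right)} = \frac{1}{9590676 + \left(-2 + 701 + \left(\sqrt{2} \cdot 2 i \sqrt{14}\right)^{2} + 491401\right)} = \frac{1}{9590676 + \left(-2 + 701 + \left(4 i \sqrt{7}\right)^{2} + 491401\right)} = \frac{1}{9590676 + \left(-2 + 701 - 112 + 491401\right)} = \frac{1}{9590676 + 491988} = \frac{1}{10082664}$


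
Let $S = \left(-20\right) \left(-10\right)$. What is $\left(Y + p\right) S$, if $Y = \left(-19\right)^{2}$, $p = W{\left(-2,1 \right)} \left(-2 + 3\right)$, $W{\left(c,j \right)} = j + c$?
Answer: $72000$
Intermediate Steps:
$W{\left(c,j \right)} = c + j$
$p = -1$ ($p = \left(-2 + 1\right) \left(-2 + 3\right) = \left(-1\right) 1 = -1$)
$S = 200$
$Y = 361$
$\left(Y + p\right) S = \left(361 - 1\right) 200 = 360 \cdot 200 = 72000$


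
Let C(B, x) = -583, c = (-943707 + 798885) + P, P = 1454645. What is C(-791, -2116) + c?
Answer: 1309240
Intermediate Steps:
c = 1309823 (c = (-943707 + 798885) + 1454645 = -144822 + 1454645 = 1309823)
C(-791, -2116) + c = -583 + 1309823 = 1309240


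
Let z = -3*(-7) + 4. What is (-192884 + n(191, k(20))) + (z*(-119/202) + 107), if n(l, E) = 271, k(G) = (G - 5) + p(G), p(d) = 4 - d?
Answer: -38889187/202 ≈ -1.9252e+5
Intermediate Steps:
z = 25 (z = 21 + 4 = 25)
k(G) = -1 (k(G) = (G - 5) + (4 - G) = (-5 + G) + (4 - G) = -1)
(-192884 + n(191, k(20))) + (z*(-119/202) + 107) = (-192884 + 271) + (25*(-119/202) + 107) = -192613 + (25*(-119*1/202) + 107) = -192613 + (25*(-119/202) + 107) = -192613 + (-2975/202 + 107) = -192613 + 18639/202 = -38889187/202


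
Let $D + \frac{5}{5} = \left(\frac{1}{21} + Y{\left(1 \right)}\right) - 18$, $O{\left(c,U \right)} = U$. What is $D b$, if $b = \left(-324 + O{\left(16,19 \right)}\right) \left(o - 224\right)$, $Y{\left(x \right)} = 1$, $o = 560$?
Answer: $1839760$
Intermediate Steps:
$b = -102480$ ($b = \left(-324 + 19\right) \left(560 - 224\right) = \left(-305\right) 336 = -102480$)
$D = - \frac{377}{21}$ ($D = -1 - \left(17 - \frac{1}{21}\right) = -1 + \left(\left(\frac{1}{21} + 1\right) - 18\right) = -1 + \left(\frac{22}{21} - 18\right) = -1 - \frac{356}{21} = - \frac{377}{21} \approx -17.952$)
$D b = \left(- \frac{377}{21}\right) \left(-102480\right) = 1839760$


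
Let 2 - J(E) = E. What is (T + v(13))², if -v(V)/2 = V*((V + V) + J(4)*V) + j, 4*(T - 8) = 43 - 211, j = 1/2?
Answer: 1225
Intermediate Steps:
J(E) = 2 - E
j = ½ ≈ 0.50000
T = -34 (T = 8 + (43 - 211)/4 = 8 + (¼)*(-168) = 8 - 42 = -34)
v(V) = -1 (v(V) = -2*(V*((V + V) + (2 - 1*4)*V) + ½) = -2*(V*(2*V + (2 - 4)*V) + ½) = -2*(V*(2*V - 2*V) + ½) = -2*(V*0 + ½) = -2*(0 + ½) = -2*½ = -1)
(T + v(13))² = (-34 - 1)² = (-35)² = 1225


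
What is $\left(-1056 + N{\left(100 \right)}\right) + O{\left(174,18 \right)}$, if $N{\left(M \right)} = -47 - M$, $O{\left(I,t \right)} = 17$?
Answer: $-1186$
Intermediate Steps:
$\left(-1056 + N{\left(100 \right)}\right) + O{\left(174,18 \right)} = \left(-1056 - 147\right) + 17 = -1203 + 17 = -1186$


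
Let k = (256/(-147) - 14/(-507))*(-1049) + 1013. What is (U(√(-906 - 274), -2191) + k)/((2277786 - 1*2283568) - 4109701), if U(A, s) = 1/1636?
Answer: -114242364559/167266184660484 ≈ -0.00068300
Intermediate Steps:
k = 69830281/24843 (k = (256*(-1/147) - 14*(-1/507))*(-1049) + 1013 = (-256/147 + 14/507)*(-1049) + 1013 = -42578/24843*(-1049) + 1013 = 44664322/24843 + 1013 = 69830281/24843 ≈ 2810.9)
U(A, s) = 1/1636
(U(√(-906 - 274), -2191) + k)/((2277786 - 1*2283568) - 4109701) = (1/1636 + 69830281/24843)/((2277786 - 1*2283568) - 4109701) = 114242364559/(40643148*((2277786 - 2283568) - 4109701)) = 114242364559/(40643148*(-5782 - 4109701)) = (114242364559/40643148)/(-4115483) = (114242364559/40643148)*(-1/4115483) = -114242364559/167266184660484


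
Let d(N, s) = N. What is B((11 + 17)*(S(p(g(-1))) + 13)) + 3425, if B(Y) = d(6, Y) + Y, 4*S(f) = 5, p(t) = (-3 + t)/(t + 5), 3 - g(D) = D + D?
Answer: 3830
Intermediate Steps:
g(D) = 3 - 2*D (g(D) = 3 - (D + D) = 3 - 2*D)
p(t) = (-3 + t)/(5 + t)
S(f) = 5/4 (S(f) = (1/4)*5 = 5/4)
B(Y) = 6 + Y
B((11 + 17)*(S(p(g(-1))) + 13)) + 3425 = (6 + (11 + 17)*(5/4 + 13)) + 3425 = (6 + 28*(57/4)) + 3425 = (6 + 399) + 3425 = 405 + 3425 = 3830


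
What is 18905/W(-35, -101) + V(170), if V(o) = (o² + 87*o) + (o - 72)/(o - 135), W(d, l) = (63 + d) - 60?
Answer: 6896323/160 ≈ 43102.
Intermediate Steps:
W(d, l) = 3 + d
V(o) = o² + 87*o + (-72 + o)/(-135 + o) (V(o) = (o² + 87*o) + (-72 + o)/(-135 + o) = o² + 87*o + (-72 + o)/(-135 + o))
18905/W(-35, -101) + V(170) = 18905/(3 - 35) + (-72 + 170³ - 11744*170 - 48*170²)/(-135 + 170) = 18905/(-32) + (-72 + 4913000 - 1996480 - 48*28900)/35 = 18905*(-1/32) + (-72 + 4913000 - 1996480 - 1387200)/35 = -18905/32 + (1/35)*1529248 = -18905/32 + 218464/5 = 6896323/160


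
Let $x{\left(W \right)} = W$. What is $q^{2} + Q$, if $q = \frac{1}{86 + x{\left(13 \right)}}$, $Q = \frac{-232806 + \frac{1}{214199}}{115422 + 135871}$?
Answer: $- \frac{488690801554486}{527555577917907} \approx -0.92633$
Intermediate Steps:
$Q = - \frac{49866812393}{53826709307}$ ($Q = \frac{-232806 + \frac{1}{214199}}{251293} = \left(- \frac{49866812393}{214199}\right) \frac{1}{251293} = - \frac{49866812393}{53826709307} \approx -0.92643$)
$q = \frac{1}{99}$ ($q = \frac{1}{86 + 13} = \frac{1}{99} \approx 0.010101$)
$q^{2} + Q = \left(\frac{1}{99}\right)^{2} - \frac{49866812393}{53826709307} = \frac{1}{9801} - \frac{49866812393}{53826709307} = - \frac{488690801554486}{527555577917907}$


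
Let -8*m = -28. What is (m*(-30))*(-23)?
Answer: 2415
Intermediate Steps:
m = 7/2 (m = -⅛*(-28) = 7/2 ≈ 3.5000)
(m*(-30))*(-23) = ((7/2)*(-30))*(-23) = -105*(-23) = 2415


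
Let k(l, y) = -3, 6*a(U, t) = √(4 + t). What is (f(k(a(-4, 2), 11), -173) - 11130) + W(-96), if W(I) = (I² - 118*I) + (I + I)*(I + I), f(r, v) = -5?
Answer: 46273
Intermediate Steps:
a(U, t) = √(4 + t)/6
W(I) = -118*I + 5*I² (W(I) = (I² - 118*I) + (2*I)*(2*I) = (I² - 118*I) + 4*I² = -118*I + 5*I²)
(f(k(a(-4, 2), 11), -173) - 11130) + W(-96) = (-5 - 11130) - 96*(-118 + 5*(-96)) = -11135 - 96*(-118 - 480) = -11135 - 96*(-598) = -11135 + 57408 = 46273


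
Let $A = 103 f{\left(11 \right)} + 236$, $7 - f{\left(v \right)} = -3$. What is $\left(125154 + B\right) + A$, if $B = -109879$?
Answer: $16541$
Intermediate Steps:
$f{\left(v \right)} = 10$ ($f{\left(v \right)} = 7 - -3 = 7 + 3 = 10$)
$A = 1266$ ($A = 103 \cdot 10 + 236 = 1030 + 236 = 1266$)
$\left(125154 + B\right) + A = \left(125154 - 109879\right) + 1266 = 15275 + 1266 = 16541$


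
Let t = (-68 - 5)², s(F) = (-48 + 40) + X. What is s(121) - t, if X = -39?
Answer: -5376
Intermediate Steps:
s(F) = -47 (s(F) = (-48 + 40) - 39 = -8 - 39 = -47)
t = 5329 (t = (-73)² = 5329)
s(121) - t = -47 - 1*5329 = -47 - 5329 = -5376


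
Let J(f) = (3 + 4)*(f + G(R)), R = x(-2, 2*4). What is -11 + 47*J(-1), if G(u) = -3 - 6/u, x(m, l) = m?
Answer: -340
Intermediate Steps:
R = -2
G(u) = -3 - 6/u
J(f) = 7*f (J(f) = (3 + 4)*(f + (-3 - 6/(-2))) = 7*(f + (-3 - 6*(-1/2))) = 7*(f + (-3 + 3)) = 7*(f + 0) = 7*f)
-11 + 47*J(-1) = -11 + 47*(7*(-1)) = -11 + 47*(-7) = -11 - 329 = -340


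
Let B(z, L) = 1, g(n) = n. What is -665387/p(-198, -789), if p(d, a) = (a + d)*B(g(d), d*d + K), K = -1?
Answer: 665387/987 ≈ 674.15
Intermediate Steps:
p(d, a) = a + d (p(d, a) = (a + d)*1 = a + d)
-665387/p(-198, -789) = -665387/(-789 - 198) = -665387/(-987) = -665387*(-1/987) = 665387/987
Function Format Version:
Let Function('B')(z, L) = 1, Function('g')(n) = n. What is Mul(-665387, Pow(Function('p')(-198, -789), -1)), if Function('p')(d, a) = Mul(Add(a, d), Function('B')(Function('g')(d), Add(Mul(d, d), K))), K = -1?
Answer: Rational(665387, 987) ≈ 674.15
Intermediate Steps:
Function('p')(d, a) = Add(a, d) (Function('p')(d, a) = Mul(Add(a, d), 1) = Add(a, d))
Mul(-665387, Pow(Function('p')(-198, -789), -1)) = Mul(-665387, Pow(Add(-789, -198), -1)) = Mul(-665387, Pow(-987, -1)) = Mul(-665387, Rational(-1, 987)) = Rational(665387, 987)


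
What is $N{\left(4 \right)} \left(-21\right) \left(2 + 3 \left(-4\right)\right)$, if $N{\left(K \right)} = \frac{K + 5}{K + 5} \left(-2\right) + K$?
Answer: $420$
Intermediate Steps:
$N{\left(K \right)} = -2 + K$ ($N{\left(K \right)} = \frac{5 + K}{5 + K} \left(-2\right) + K = 1 \left(-2\right) + K = -2 + K$)
$N{\left(4 \right)} \left(-21\right) \left(2 + 3 \left(-4\right)\right) = \left(-2 + 4\right) \left(-21\right) \left(2 + 3 \left(-4\right)\right) = 2 \left(-21\right) \left(2 - 12\right) = \left(-42\right) \left(-10\right) = 420$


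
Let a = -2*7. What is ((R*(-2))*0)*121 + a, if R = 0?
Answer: -14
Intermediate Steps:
a = -14
((R*(-2))*0)*121 + a = ((0*(-2))*0)*121 - 14 = (0*0)*121 - 14 = 0*121 - 14 = 0 - 14 = -14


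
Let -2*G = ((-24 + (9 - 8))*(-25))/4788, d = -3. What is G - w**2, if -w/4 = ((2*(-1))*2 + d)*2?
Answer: -30030911/9576 ≈ -3136.1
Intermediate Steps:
w = 56 (w = -4*((2*(-1))*2 - 3)*2 = -4*(-2*2 - 3)*2 = -4*(-4 - 3)*2 = -(-28)*2 = -4*(-14) = 56)
G = -575/9576 (G = -(-24 + (9 - 8))*(-25)/(2*4788) = -(-24 + 1)*(-25)/(2*4788) = -(-23*(-25))/(2*4788) = -575/(2*4788) = -1/2*575/4788 = -575/9576 ≈ -0.060046)
G - w**2 = -575/9576 - 1*56**2 = -575/9576 - 1*3136 = -575/9576 - 3136 = -30030911/9576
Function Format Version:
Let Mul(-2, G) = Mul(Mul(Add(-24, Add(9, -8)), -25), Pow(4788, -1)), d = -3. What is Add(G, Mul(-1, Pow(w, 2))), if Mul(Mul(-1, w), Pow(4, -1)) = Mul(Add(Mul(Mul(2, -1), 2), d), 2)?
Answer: Rational(-30030911, 9576) ≈ -3136.1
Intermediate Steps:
w = 56 (w = Mul(-4, Mul(Add(Mul(Mul(2, -1), 2), -3), 2)) = Mul(-4, Mul(Add(Mul(-2, 2), -3), 2)) = Mul(-4, Mul(Add(-4, -3), 2)) = Mul(-4, Mul(-7, 2)) = Mul(-4, -14) = 56)
G = Rational(-575, 9576) (G = Mul(Rational(-1, 2), Mul(Mul(Add(-24, Add(9, -8)), -25), Pow(4788, -1))) = Mul(Rational(-1, 2), Mul(Mul(Add(-24, 1), -25), Rational(1, 4788))) = Mul(Rational(-1, 2), Mul(Mul(-23, -25), Rational(1, 4788))) = Mul(Rational(-1, 2), Mul(575, Rational(1, 4788))) = Mul(Rational(-1, 2), Rational(575, 4788)) = Rational(-575, 9576) ≈ -0.060046)
Add(G, Mul(-1, Pow(w, 2))) = Add(Rational(-575, 9576), Mul(-1, Pow(56, 2))) = Add(Rational(-575, 9576), Mul(-1, 3136)) = Add(Rational(-575, 9576), -3136) = Rational(-30030911, 9576)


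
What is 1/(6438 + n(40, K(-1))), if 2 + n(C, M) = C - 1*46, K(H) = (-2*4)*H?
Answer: 1/6430 ≈ 0.00015552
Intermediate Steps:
K(H) = -8*H
n(C, M) = -48 + C (n(C, M) = -2 + (C - 1*46) = -2 + (C - 46) = -2 + (-46 + C) = -48 + C)
1/(6438 + n(40, K(-1))) = 1/(6438 + (-48 + 40)) = 1/(6438 - 8) = 1/6430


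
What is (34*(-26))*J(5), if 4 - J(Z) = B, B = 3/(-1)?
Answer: -6188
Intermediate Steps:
B = -3 (B = 3*(-1) = -3)
J(Z) = 7 (J(Z) = 4 - 1*(-3) = 4 + 3 = 7)
(34*(-26))*J(5) = (34*(-26))*7 = -884*7 = -6188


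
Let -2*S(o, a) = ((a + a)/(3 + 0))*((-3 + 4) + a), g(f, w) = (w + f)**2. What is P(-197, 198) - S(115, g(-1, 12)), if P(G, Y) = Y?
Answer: 15356/3 ≈ 5118.7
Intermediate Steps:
g(f, w) = (f + w)**2
S(o, a) = -a*(1 + a)/3 (S(o, a) = -(a + a)/(3 + 0)*((-3 + 4) + a)/2 = -(2*a)/3*(1 + a)/2 = -(2*a)*(1/3)*(1 + a)/2 = -2*a/3*(1 + a)/2 = -a*(1 + a)/3)
P(-197, 198) - S(115, g(-1, 12)) = 198 - (-1)*(-1 + 12)**2*(1 + (-1 + 12)**2)/3 = 198 - (-1)*11**2*(1 + 11**2)/3 = 198 - (-1)*121*(1 + 121)/3 = 198 - (-1)*121*122/3 = 198 - 1*(-14762/3) = 198 + 14762/3 = 15356/3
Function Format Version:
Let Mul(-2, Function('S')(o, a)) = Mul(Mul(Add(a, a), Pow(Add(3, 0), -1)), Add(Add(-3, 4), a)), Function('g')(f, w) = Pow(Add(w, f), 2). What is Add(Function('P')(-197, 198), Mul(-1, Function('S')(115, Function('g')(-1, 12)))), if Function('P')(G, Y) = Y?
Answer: Rational(15356, 3) ≈ 5118.7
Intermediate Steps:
Function('g')(f, w) = Pow(Add(f, w), 2)
Function('S')(o, a) = Mul(Rational(-1, 3), a, Add(1, a)) (Function('S')(o, a) = Mul(Rational(-1, 2), Mul(Mul(Add(a, a), Pow(Add(3, 0), -1)), Add(Add(-3, 4), a))) = Mul(Rational(-1, 2), Mul(Mul(Mul(2, a), Pow(3, -1)), Add(1, a))) = Mul(Rational(-1, 2), Mul(Mul(Mul(2, a), Rational(1, 3)), Add(1, a))) = Mul(Rational(-1, 2), Mul(Mul(Rational(2, 3), a), Add(1, a))) = Mul(Rational(-1, 2), Mul(Rational(2, 3), a, Add(1, a))) = Mul(Rational(-1, 3), a, Add(1, a)))
Add(Function('P')(-197, 198), Mul(-1, Function('S')(115, Function('g')(-1, 12)))) = Add(198, Mul(-1, Mul(Rational(-1, 3), Pow(Add(-1, 12), 2), Add(1, Pow(Add(-1, 12), 2))))) = Add(198, Mul(-1, Mul(Rational(-1, 3), Pow(11, 2), Add(1, Pow(11, 2))))) = Add(198, Mul(-1, Mul(Rational(-1, 3), 121, Add(1, 121)))) = Add(198, Mul(-1, Mul(Rational(-1, 3), 121, 122))) = Add(198, Mul(-1, Rational(-14762, 3))) = Add(198, Rational(14762, 3)) = Rational(15356, 3)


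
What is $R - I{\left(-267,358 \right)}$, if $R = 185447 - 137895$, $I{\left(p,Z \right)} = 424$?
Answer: $47128$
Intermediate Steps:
$R = 47552$ ($R = 185447 - 137895 = 47552$)
$R - I{\left(-267,358 \right)} = 47552 - 424 = 47128$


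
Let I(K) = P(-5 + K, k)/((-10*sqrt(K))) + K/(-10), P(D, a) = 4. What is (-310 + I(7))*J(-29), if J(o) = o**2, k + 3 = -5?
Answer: -2612987/10 - 1682*sqrt(7)/35 ≈ -2.6143e+5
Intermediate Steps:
k = -8 (k = -3 - 5 = -8)
I(K) = -2/(5*sqrt(K)) - K/10 (I(K) = 4/((-10*sqrt(K))) + K/(-10) = 4*(-1/(10*sqrt(K))) + K*(-1/10) = -2/(5*sqrt(K)) - K/10)
(-310 + I(7))*J(-29) = (-310 + (-2*sqrt(7)/35 - 1/10*7))*(-29)**2 = (-310 + (-2*sqrt(7)/35 - 7/10))*841 = (-310 + (-7/10 - 2*sqrt(7)/35))*841 = (-3107/10 - 2*sqrt(7)/35)*841 = -2612987/10 - 1682*sqrt(7)/35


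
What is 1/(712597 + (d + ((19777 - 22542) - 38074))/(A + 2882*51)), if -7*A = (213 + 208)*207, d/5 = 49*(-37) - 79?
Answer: 941727/671071482926 ≈ 1.4033e-6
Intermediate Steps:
d = -9460 (d = 5*(49*(-37) - 79) = 5*(-1813 - 79) = 5*(-1892) = -9460)
A = -87147/7 (A = -(213 + 208)*207/7 = -421*207/7 = -1/7*87147 = -87147/7 ≈ -12450.)
1/(712597 + (d + ((19777 - 22542) - 38074))/(A + 2882*51)) = 1/(712597 + (-9460 + ((19777 - 22542) - 38074))/(-87147/7 + 2882*51)) = 1/(712597 + (-9460 + (-2765 - 38074))/(-87147/7 + 146982)) = 1/(712597 + (-9460 - 40839)/(941727/7)) = 1/(712597 - 50299*7/941727) = 1/(712597 - 352093/941727) = 1/(671071482926/941727) = 941727/671071482926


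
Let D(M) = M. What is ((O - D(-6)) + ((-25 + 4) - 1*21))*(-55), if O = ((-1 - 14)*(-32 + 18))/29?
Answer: 45870/29 ≈ 1581.7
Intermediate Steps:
O = 210/29 (O = -15*(-14)*(1/29) = 210*(1/29) = 210/29 ≈ 7.2414)
((O - D(-6)) + ((-25 + 4) - 1*21))*(-55) = ((210/29 - 1*(-6)) + ((-25 + 4) - 1*21))*(-55) = ((210/29 + 6) + (-21 - 21))*(-55) = (384/29 - 42)*(-55) = -834/29*(-55) = 45870/29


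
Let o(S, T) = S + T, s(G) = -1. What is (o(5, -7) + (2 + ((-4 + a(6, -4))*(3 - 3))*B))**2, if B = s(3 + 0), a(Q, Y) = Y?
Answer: 0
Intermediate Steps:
B = -1
(o(5, -7) + (2 + ((-4 + a(6, -4))*(3 - 3))*B))**2 = ((5 - 7) + (2 + ((-4 - 4)*(3 - 3))*(-1)))**2 = (-2 + (2 - 8*0*(-1)))**2 = (-2 + (2 + 0*(-1)))**2 = (-2 + (2 + 0))**2 = (-2 + 2)**2 = 0**2 = 0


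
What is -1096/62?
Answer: -548/31 ≈ -17.677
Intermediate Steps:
-1096/62 = -8*137/62 = -548/31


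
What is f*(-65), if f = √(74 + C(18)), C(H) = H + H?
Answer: -65*√110 ≈ -681.73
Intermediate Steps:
C(H) = 2*H
f = √110 (f = √(74 + 2*18) = √(74 + 36) = √110 ≈ 10.488)
f*(-65) = √110*(-65) = -65*√110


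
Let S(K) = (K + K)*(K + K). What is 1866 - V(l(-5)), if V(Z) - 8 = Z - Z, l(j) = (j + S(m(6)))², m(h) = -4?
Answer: 1858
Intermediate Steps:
S(K) = 4*K² (S(K) = (2*K)*(2*K) = 4*K²)
l(j) = (64 + j)² (l(j) = (j + 4*(-4)²)² = (j + 4*16)² = (j + 64)² = (64 + j)²)
V(Z) = 8 (V(Z) = 8 + (Z - Z) = 8 + 0 = 8)
1866 - V(l(-5)) = 1866 - 1*8 = 1866 - 8 = 1858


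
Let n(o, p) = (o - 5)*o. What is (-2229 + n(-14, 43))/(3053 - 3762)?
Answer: 1963/709 ≈ 2.7687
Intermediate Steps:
n(o, p) = o*(-5 + o) (n(o, p) = (-5 + o)*o = o*(-5 + o))
(-2229 + n(-14, 43))/(3053 - 3762) = (-2229 - 14*(-5 - 14))/(3053 - 3762) = (-2229 - 14*(-19))/(-709) = (-2229 + 266)*(-1/709) = -1963*(-1/709) = 1963/709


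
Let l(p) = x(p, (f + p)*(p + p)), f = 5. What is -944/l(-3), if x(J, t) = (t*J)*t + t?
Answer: 236/111 ≈ 2.1261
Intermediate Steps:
x(J, t) = t + J*t² (x(J, t) = (J*t)*t + t = J*t² + t = t + J*t²)
l(p) = 2*p*(1 + 2*p²*(5 + p))*(5 + p) (l(p) = ((5 + p)*(p + p))*(1 + p*((5 + p)*(p + p))) = ((5 + p)*(2*p))*(1 + p*((5 + p)*(2*p))) = (2*p*(5 + p))*(1 + p*(2*p*(5 + p))) = (2*p*(5 + p))*(1 + 2*p²*(5 + p)) = 2*p*(1 + 2*p²*(5 + p))*(5 + p))
-944/l(-3) = -944*(-1/(6*(1 + 2*(-3)²*(5 - 3))*(5 - 3))) = -944*(-1/(12*(1 + 2*9*2))) = -944*(-1/(12*(1 + 36))) = -944/(2*(-3)*37*2) = -944/(-444) = -944*(-1/444) = 236/111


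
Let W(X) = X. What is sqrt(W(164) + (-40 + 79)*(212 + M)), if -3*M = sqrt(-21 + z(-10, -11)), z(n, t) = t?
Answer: 2*sqrt(2108 - 13*I*sqrt(2)) ≈ 91.827 - 0.40042*I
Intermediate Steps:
M = -4*I*sqrt(2)/3 (M = -sqrt(-21 - 11)/3 = -4*I*sqrt(2)/3 ≈ -1.8856*I)
sqrt(W(164) + (-40 + 79)*(212 + M)) = sqrt(164 + (-40 + 79)*(212 - 4*I*sqrt(2)/3)) = sqrt(164 + 39*(212 - 4*I*sqrt(2)/3)) = sqrt(164 + (8268 - 52*I*sqrt(2))) = sqrt(8432 - 52*I*sqrt(2))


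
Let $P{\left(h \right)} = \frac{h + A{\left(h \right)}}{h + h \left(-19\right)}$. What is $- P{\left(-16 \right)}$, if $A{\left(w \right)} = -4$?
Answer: $\frac{5}{72} \approx 0.069444$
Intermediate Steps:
$P{\left(h \right)} = - \frac{-4 + h}{18 h}$ ($P{\left(h \right)} = \frac{h - 4}{h + h \left(-19\right)} = \frac{-4 + h}{h - 19 h} = \frac{-4 + h}{\left(-18\right) h} = \left(-4 + h\right) \left(- \frac{1}{18 h}\right) = - \frac{-4 + h}{18 h}$)
$- P{\left(-16 \right)} = - \frac{4 - -16}{18 \left(-16\right)} = - \frac{\left(-1\right) \left(4 + 16\right)}{18 \cdot 16} = - \frac{\left(-1\right) 20}{18 \cdot 16} = \left(-1\right) \left(- \frac{5}{72}\right) = \frac{5}{72}$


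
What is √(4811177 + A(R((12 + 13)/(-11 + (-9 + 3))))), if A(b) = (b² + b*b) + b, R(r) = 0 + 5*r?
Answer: √1390459278/17 ≈ 2193.5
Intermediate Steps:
R(r) = 5*r
A(b) = b + 2*b² (A(b) = (b² + b²) + b = 2*b² + b = b + 2*b²)
√(4811177 + A(R((12 + 13)/(-11 + (-9 + 3))))) = √(4811177 + (5*((12 + 13)/(-11 + (-9 + 3))))*(1 + 2*(5*((12 + 13)/(-11 + (-9 + 3)))))) = √(4811177 + (5*(25/(-11 - 6)))*(1 + 2*(5*(25/(-11 - 6))))) = √(4811177 + (5*(25/(-17)))*(1 + 2*(5*(25/(-17))))) = √(4811177 + (5*(25*(-1/17)))*(1 + 2*(5*(25*(-1/17))))) = √(4811177 + (5*(-25/17))*(1 + 2*(5*(-25/17)))) = √(4811177 - 125*(1 + 2*(-125/17))/17) = √(4811177 - 125*(1 - 250/17)/17) = √(4811177 - 125/17*(-233/17)) = √(4811177 + 29125/289) = √(1390459278/289) = √1390459278/17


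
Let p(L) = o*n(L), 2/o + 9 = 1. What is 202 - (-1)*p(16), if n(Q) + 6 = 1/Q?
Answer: 13023/64 ≈ 203.48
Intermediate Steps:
o = -1/4 (o = 2/(-9 + 1) = 2/(-8) = 2*(-1/8) = -1/4 ≈ -0.25000)
n(Q) = -6 + 1/Q
p(L) = 3/2 - 1/(4*L) (p(L) = -(-6 + 1/L)/4 = 3/2 - 1/(4*L))
202 - (-1)*p(16) = 202 - (-1)*(1/4)*(-1 + 6*16)/16 = 202 - (-1)*(1/4)*(1/16)*(-1 + 96) = 202 - (-1)*(1/4)*(1/16)*95 = 202 - (-1)*95/64 = 202 - 1*(-95/64) = 202 + 95/64 = 13023/64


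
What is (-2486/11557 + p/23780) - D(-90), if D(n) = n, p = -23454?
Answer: 12202058221/137412730 ≈ 88.799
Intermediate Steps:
(-2486/11557 + p/23780) - D(-90) = (-2486/11557 - 23454/23780) - 1*(-90) = (-2486*1/11557 - 23454*1/23780) + 90 = (-2486/11557 - 11727/11890) + 90 = -165087479/137412730 + 90 = 12202058221/137412730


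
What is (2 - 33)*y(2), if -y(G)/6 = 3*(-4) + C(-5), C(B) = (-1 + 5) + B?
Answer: -2418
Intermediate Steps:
C(B) = 4 + B
y(G) = 78 (y(G) = -6*(3*(-4) + (4 - 5)) = -6*(-12 - 1) = -6*(-13) = 78)
(2 - 33)*y(2) = (2 - 33)*78 = -31*78 = -2418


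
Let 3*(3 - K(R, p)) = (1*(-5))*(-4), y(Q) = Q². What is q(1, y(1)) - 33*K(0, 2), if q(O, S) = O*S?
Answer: 122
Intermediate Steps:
K(R, p) = -11/3 (K(R, p) = 3 - 1*(-5)*(-4)/3 = 3 - (-5)*(-4)/3 = 3 - ⅓*20 = 3 - 20/3 = -11/3)
q(1, y(1)) - 33*K(0, 2) = 1*1² - 33*(-11/3) = 1*1 + 121 = 1 + 121 = 122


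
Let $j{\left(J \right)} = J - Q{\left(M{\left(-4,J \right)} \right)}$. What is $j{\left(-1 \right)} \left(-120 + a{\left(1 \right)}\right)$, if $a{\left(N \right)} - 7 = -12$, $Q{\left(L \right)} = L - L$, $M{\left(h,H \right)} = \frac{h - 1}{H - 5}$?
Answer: $125$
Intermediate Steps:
$M{\left(h,H \right)} = \frac{-1 + h}{-5 + H}$
$Q{\left(L \right)} = 0$
$j{\left(J \right)} = J$ ($j{\left(J \right)} = J - 0 = J + 0 = J$)
$a{\left(N \right)} = -5$ ($a{\left(N \right)} = 7 - 12 = -5$)
$j{\left(-1 \right)} \left(-120 + a{\left(1 \right)}\right) = - (-120 - 5) = \left(-1\right) \left(-125\right) = 125$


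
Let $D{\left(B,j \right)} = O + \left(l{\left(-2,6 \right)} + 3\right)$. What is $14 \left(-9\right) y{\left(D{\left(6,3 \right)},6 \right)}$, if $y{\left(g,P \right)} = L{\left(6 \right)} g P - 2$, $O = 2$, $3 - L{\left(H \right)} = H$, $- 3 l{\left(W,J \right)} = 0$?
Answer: $11592$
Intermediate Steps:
$l{\left(W,J \right)} = 0$ ($l{\left(W,J \right)} = \left(- \frac{1}{3}\right) 0 = 0$)
$L{\left(H \right)} = 3 - H$
$D{\left(B,j \right)} = 5$ ($D{\left(B,j \right)} = 2 + \left(0 + 3\right) = 2 + 3 = 5$)
$y{\left(g,P \right)} = -2 - 3 P g$ ($y{\left(g,P \right)} = \left(3 - 6\right) g P - 2 = - 3 g P - 2 = - 3 P g - 2 = -2 - 3 P g$)
$14 \left(-9\right) y{\left(D{\left(6,3 \right)},6 \right)} = 14 \left(-9\right) \left(-2 - 18 \cdot 5\right) = - 126 \left(-2 - 90\right) = \left(-126\right) \left(-92\right) = 11592$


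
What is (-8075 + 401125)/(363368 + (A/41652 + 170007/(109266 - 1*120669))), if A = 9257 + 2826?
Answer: 20742460666200/19175278503677 ≈ 1.0817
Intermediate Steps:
A = 12083
(-8075 + 401125)/(363368 + (A/41652 + 170007/(109266 - 1*120669))) = (-8075 + 401125)/(363368 + (12083/41652 + 170007/(109266 - 1*120669))) = 393050/(363368 + (12083*(1/41652) + 170007/(109266 - 120669))) = 393050/(363368 + (12083/41652 + 170007/(-11403))) = 393050/(363368 + (12083/41652 + 170007*(-1/11403))) = 393050/(363368 + (12083/41652 - 56669/3801)) = 393050/(363368 - 771483235/52773084) = 393050/(19175278503677/52773084) = 393050*(52773084/19175278503677) = 20742460666200/19175278503677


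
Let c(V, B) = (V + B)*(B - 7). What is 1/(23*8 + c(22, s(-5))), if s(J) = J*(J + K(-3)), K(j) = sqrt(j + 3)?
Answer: 1/1030 ≈ 0.00097087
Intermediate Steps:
K(j) = sqrt(3 + j)
s(J) = J**2 (s(J) = J*(J + sqrt(3 - 3)) = J*(J + sqrt(0)) = J*(J + 0) = J*J = J**2)
c(V, B) = (-7 + B)*(B + V) (c(V, B) = (B + V)*(-7 + B) = (-7 + B)*(B + V))
1/(23*8 + c(22, s(-5))) = 1/(23*8 + (((-5)**2)**2 - 7*(-5)**2 - 7*22 + (-5)**2*22)) = 1/(184 + (25**2 - 7*25 - 154 + 25*22)) = 1/(184 + (625 - 175 - 154 + 550)) = 1/(184 + 846) = 1/1030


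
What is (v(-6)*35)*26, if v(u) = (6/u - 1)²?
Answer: 3640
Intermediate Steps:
v(u) = (-1 + 6/u)²
(v(-6)*35)*26 = (((-6 - 6)²/(-6)²)*35)*26 = (((1/36)*(-12)²)*35)*26 = (((1/36)*144)*35)*26 = (4*35)*26 = 140*26 = 3640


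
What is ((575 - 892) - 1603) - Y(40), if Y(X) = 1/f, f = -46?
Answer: -88319/46 ≈ -1920.0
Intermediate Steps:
Y(X) = -1/46 (Y(X) = 1/(-46) = -1/46)
((575 - 892) - 1603) - Y(40) = ((575 - 892) - 1603) - 1*(-1/46) = (-317 - 1603) + 1/46 = -1920 + 1/46 = -88319/46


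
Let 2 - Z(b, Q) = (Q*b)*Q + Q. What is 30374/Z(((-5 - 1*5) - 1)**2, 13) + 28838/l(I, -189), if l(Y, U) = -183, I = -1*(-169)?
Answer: -99263987/624030 ≈ -159.07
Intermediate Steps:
I = 169
Z(b, Q) = 2 - Q - b*Q**2 (Z(b, Q) = 2 - ((Q*b)*Q + Q) = 2 - (b*Q**2 + Q) = 2 - (Q + b*Q**2) = 2 + (-Q - b*Q**2) = 2 - Q - b*Q**2)
30374/Z(((-5 - 1*5) - 1)**2, 13) + 28838/l(I, -189) = 30374/(2 - 1*13 - 1*((-5 - 1*5) - 1)**2*13**2) + 28838/(-183) = 30374/(2 - 13 - 1*((-5 - 5) - 1)**2*169) + 28838*(-1/183) = 30374/(2 - 13 - 1*(-10 - 1)**2*169) - 28838/183 = 30374/(2 - 13 - 1*(-11)**2*169) - 28838/183 = 30374/(2 - 13 - 1*121*169) - 28838/183 = 30374/(2 - 13 - 20449) - 28838/183 = 30374/(-20460) - 28838/183 = 30374*(-1/20460) - 28838/183 = -15187/10230 - 28838/183 = -99263987/624030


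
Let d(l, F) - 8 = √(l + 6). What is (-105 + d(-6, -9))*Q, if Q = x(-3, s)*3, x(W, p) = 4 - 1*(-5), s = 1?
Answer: -2619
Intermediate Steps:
x(W, p) = 9 (x(W, p) = 4 + 5 = 9)
d(l, F) = 8 + √(6 + l) (d(l, F) = 8 + √(l + 6) = 8 + √(6 + l))
Q = 27 (Q = 9*3 = 27)
(-105 + d(-6, -9))*Q = (-105 + (8 + √(6 - 6)))*27 = (-105 + (8 + √0))*27 = (-105 + (8 + 0))*27 = (-105 + 8)*27 = -97*27 = -2619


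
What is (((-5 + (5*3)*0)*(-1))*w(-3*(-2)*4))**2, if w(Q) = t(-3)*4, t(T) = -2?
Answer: 1600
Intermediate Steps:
w(Q) = -8 (w(Q) = -2*4 = -8)
(((-5 + (5*3)*0)*(-1))*w(-3*(-2)*4))**2 = (((-5 + (5*3)*0)*(-1))*(-8))**2 = (((-5 + 15*0)*(-1))*(-8))**2 = (((-5 + 0)*(-1))*(-8))**2 = (-5*(-1)*(-8))**2 = (5*(-8))**2 = (-40)**2 = 1600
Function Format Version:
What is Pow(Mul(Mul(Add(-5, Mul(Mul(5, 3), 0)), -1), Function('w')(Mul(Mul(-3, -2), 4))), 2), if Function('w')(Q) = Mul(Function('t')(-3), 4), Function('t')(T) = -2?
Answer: 1600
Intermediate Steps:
Function('w')(Q) = -8 (Function('w')(Q) = Mul(-2, 4) = -8)
Pow(Mul(Mul(Add(-5, Mul(Mul(5, 3), 0)), -1), Function('w')(Mul(Mul(-3, -2), 4))), 2) = Pow(Mul(Mul(Add(-5, Mul(Mul(5, 3), 0)), -1), -8), 2) = Pow(Mul(Mul(Add(-5, Mul(15, 0)), -1), -8), 2) = Pow(Mul(Mul(Add(-5, 0), -1), -8), 2) = Pow(Mul(Mul(-5, -1), -8), 2) = Pow(Mul(5, -8), 2) = Pow(-40, 2) = 1600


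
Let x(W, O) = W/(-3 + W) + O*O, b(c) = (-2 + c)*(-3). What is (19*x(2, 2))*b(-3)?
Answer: 570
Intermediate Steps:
b(c) = 6 - 3*c
x(W, O) = O² + W/(-3 + W) (x(W, O) = W/(-3 + W) + O² = O² + W/(-3 + W))
(19*x(2, 2))*b(-3) = (19*((2 - 3*2² + 2*2²)/(-3 + 2)))*(6 - 3*(-3)) = (19*((2 - 3*4 + 2*4)/(-1)))*(6 + 9) = (19*(-(2 - 12 + 8)))*15 = (19*(-1*(-2)))*15 = (19*2)*15 = 38*15 = 570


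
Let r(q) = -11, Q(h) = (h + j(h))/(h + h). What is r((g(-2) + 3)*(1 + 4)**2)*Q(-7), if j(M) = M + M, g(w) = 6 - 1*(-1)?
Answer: -33/2 ≈ -16.500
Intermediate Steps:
g(w) = 7 (g(w) = 6 + 1 = 7)
j(M) = 2*M
Q(h) = 3/2 (Q(h) = (h + 2*h)/(h + h) = (3*h)/((2*h)) = (3*h)*(1/(2*h)) = 3/2)
r((g(-2) + 3)*(1 + 4)**2)*Q(-7) = -11*3/2 = -33/2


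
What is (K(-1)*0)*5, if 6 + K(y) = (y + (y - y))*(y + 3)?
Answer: 0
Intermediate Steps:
K(y) = -6 + y*(3 + y) (K(y) = -6 + (y + (y - y))*(y + 3) = -6 + (y + 0)*(3 + y) = -6 + y*(3 + y))
(K(-1)*0)*5 = ((-6 + (-1)**2 + 3*(-1))*0)*5 = ((-6 + 1 - 3)*0)*5 = -8*0*5 = 0*5 = 0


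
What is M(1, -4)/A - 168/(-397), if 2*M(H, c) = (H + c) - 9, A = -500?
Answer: 43191/99250 ≈ 0.43517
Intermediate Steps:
M(H, c) = -9/2 + H/2 + c/2 (M(H, c) = ((H + c) - 9)/2 = (-9 + H + c)/2 = -9/2 + H/2 + c/2)
M(1, -4)/A - 168/(-397) = (-9/2 + (½)*1 + (½)*(-4))/(-500) - 168/(-397) = (-9/2 + ½ - 2)*(-1/500) - 168*(-1/397) = -6*(-1/500) + 168/397 = 3/250 + 168/397 = 43191/99250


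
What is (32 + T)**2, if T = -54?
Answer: 484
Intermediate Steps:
(32 + T)**2 = (32 - 54)**2 = (-22)**2 = 484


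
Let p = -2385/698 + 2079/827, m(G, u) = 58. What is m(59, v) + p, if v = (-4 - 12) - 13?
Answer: 32959015/577246 ≈ 57.097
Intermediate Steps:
v = -29 (v = -16 - 13 = -29)
p = -521253/577246 (p = -2385*1/698 + 2079*(1/827) = -2385/698 + 2079/827 = -521253/577246 ≈ -0.90300)
m(59, v) + p = 58 - 521253/577246 = 32959015/577246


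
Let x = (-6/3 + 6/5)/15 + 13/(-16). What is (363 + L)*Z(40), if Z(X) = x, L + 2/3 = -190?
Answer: -537163/3600 ≈ -149.21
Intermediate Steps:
L = -572/3 (L = -2/3 - 190 = -572/3 ≈ -190.67)
x = -1039/1200 (x = (-6*1/3 + 6*(1/5))*(1/15) + 13*(-1/16) = (-2 + 6/5)*(1/15) - 13/16 = -4/5*1/15 - 13/16 = -4/75 - 13/16 = -1039/1200 ≈ -0.86583)
Z(X) = -1039/1200
(363 + L)*Z(40) = (363 - 572/3)*(-1039/1200) = (517/3)*(-1039/1200) = -537163/3600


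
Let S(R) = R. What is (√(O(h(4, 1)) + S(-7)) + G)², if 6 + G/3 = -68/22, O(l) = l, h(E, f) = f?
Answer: 89274/121 - 600*I*√6/11 ≈ 737.8 - 133.61*I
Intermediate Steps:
G = -300/11 (G = -18 + 3*(-68/22) = -18 + 3*(-68*1/22) = -18 + 3*(-34/11) = -18 - 102/11 = -300/11 ≈ -27.273)
(√(O(h(4, 1)) + S(-7)) + G)² = (√(1 - 7) - 300/11)² = (√(-6) - 300/11)² = (I*√6 - 300/11)² = (-300/11 + I*√6)²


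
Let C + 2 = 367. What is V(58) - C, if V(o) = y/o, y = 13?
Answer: -21157/58 ≈ -364.78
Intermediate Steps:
C = 365 (C = -2 + 367 = 365)
V(o) = 13/o
V(58) - C = 13/58 - 1*365 = 13*(1/58) - 365 = 13/58 - 365 = -21157/58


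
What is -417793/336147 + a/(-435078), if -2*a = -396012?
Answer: -1970886236/1160715591 ≈ -1.6980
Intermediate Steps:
a = 198006 (a = -½*(-396012) = 198006)
-417793/336147 + a/(-435078) = -417793/336147 + 198006/(-435078) = -417793*1/336147 + 198006*(-1/435078) = -417793/336147 - 33001/72513 = -1970886236/1160715591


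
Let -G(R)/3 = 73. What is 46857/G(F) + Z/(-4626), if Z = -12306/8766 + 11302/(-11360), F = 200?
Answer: -599592721766377/2802380099040 ≈ -213.96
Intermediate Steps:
Z = -19905791/8298480 (Z = -12306*1/8766 + 11302*(-1/11360) = -2051/1461 - 5651/5680 = -19905791/8298480 ≈ -2.3987)
G(R) = -219 (G(R) = -3*73 = -219)
46857/G(F) + Z/(-4626) = 46857/(-219) - 19905791/8298480/(-4626) = 46857*(-1/219) - 19905791/8298480*(-1/4626) = -15619/73 + 19905791/38388768480 = -599592721766377/2802380099040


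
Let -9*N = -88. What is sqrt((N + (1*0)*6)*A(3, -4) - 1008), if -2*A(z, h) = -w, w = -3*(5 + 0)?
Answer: 2*I*sqrt(2433)/3 ≈ 32.884*I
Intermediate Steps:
N = 88/9 (N = -1/9*(-88) = 88/9 ≈ 9.7778)
w = -15 (w = -3*5 = -15)
A(z, h) = -15/2 (A(z, h) = -(-1)*(-15)/2 = -1/2*15 = -15/2)
sqrt((N + (1*0)*6)*A(3, -4) - 1008) = sqrt((88/9 + (1*0)*6)*(-15/2) - 1008) = sqrt((88/9 + 0*6)*(-15/2) - 1008) = sqrt((88/9 + 0)*(-15/2) - 1008) = sqrt((88/9)*(-15/2) - 1008) = sqrt(-220/3 - 1008) = sqrt(-3244/3) = 2*I*sqrt(2433)/3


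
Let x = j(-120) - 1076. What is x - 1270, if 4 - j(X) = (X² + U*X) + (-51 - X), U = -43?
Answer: -21971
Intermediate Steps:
j(X) = 55 - X² + 44*X (j(X) = 4 - ((X² - 43*X) + (-51 - X)) = 4 - (-51 + X² - 44*X) = 4 + (51 - X² + 44*X) = 55 - X² + 44*X)
x = -20701 (x = (55 - 1*(-120)² + 44*(-120)) - 1076 = (55 - 1*14400 - 5280) - 1076 = (55 - 14400 - 5280) - 1076 = -19625 - 1076 = -20701)
x - 1270 = -20701 - 1270 = -21971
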